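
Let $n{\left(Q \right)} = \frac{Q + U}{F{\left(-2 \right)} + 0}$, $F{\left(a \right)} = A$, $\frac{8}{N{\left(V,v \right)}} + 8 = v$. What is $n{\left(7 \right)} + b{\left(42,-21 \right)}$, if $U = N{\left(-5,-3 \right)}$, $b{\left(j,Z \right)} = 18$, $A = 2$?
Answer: $\frac{465}{22} \approx 21.136$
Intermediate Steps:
$N{\left(V,v \right)} = \frac{8}{-8 + v}$
$U = - \frac{8}{11}$ ($U = \frac{8}{-8 - 3} = \frac{8}{-11} = 8 \left(- \frac{1}{11}\right) = - \frac{8}{11} \approx -0.72727$)
$F{\left(a \right)} = 2$
$n{\left(Q \right)} = - \frac{4}{11} + \frac{Q}{2}$ ($n{\left(Q \right)} = \frac{Q - \frac{8}{11}}{2 + 0} = \frac{- \frac{8}{11} + Q}{2} = \left(- \frac{8}{11} + Q\right) \frac{1}{2} = - \frac{4}{11} + \frac{Q}{2}$)
$n{\left(7 \right)} + b{\left(42,-21 \right)} = \left(- \frac{4}{11} + \frac{1}{2} \cdot 7\right) + 18 = \left(- \frac{4}{11} + \frac{7}{2}\right) + 18 = \frac{69}{22} + 18 = \frac{465}{22}$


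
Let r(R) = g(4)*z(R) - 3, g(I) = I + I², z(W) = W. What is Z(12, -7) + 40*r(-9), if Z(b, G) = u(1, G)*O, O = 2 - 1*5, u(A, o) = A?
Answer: -7323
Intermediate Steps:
r(R) = -3 + 20*R (r(R) = (4*(1 + 4))*R - 3 = (4*5)*R - 3 = 20*R - 3 = -3 + 20*R)
O = -3 (O = 2 - 5 = -3)
Z(b, G) = -3 (Z(b, G) = 1*(-3) = -3)
Z(12, -7) + 40*r(-9) = -3 + 40*(-3 + 20*(-9)) = -3 + 40*(-3 - 180) = -3 + 40*(-183) = -3 - 7320 = -7323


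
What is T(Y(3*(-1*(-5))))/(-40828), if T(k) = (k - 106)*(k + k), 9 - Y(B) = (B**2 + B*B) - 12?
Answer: -229515/20414 ≈ -11.243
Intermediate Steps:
Y(B) = 21 - 2*B**2 (Y(B) = 9 - ((B**2 + B*B) - 12) = 9 - ((B**2 + B**2) - 12) = 9 - (2*B**2 - 12) = 9 - (-12 + 2*B**2) = 9 + (12 - 2*B**2) = 21 - 2*B**2)
T(k) = 2*k*(-106 + k) (T(k) = (-106 + k)*(2*k) = 2*k*(-106 + k))
T(Y(3*(-1*(-5))))/(-40828) = (2*(21 - 2*(3*(-1*(-5)))**2)*(-106 + (21 - 2*(3*(-1*(-5)))**2)))/(-40828) = (2*(21 - 2*(3*5)**2)*(-106 + (21 - 2*(3*5)**2)))*(-1/40828) = (2*(21 - 2*15**2)*(-106 + (21 - 2*15**2)))*(-1/40828) = (2*(21 - 2*225)*(-106 + (21 - 2*225)))*(-1/40828) = (2*(21 - 450)*(-106 + (21 - 450)))*(-1/40828) = (2*(-429)*(-106 - 429))*(-1/40828) = (2*(-429)*(-535))*(-1/40828) = 459030*(-1/40828) = -229515/20414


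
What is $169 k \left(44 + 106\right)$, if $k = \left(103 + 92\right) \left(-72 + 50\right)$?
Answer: $-108751500$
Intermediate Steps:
$k = -4290$ ($k = 195 \left(-22\right) = -4290$)
$169 k \left(44 + 106\right) = 169 \left(-4290\right) \left(44 + 106\right) = \left(-725010\right) 150 = -108751500$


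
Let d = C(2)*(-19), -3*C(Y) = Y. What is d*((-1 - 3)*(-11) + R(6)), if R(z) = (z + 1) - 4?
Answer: 1786/3 ≈ 595.33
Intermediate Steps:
C(Y) = -Y/3
R(z) = -3 + z (R(z) = (1 + z) - 4 = -3 + z)
d = 38/3 (d = -⅓*2*(-19) = -⅔*(-19) = 38/3 ≈ 12.667)
d*((-1 - 3)*(-11) + R(6)) = 38*((-1 - 3)*(-11) + (-3 + 6))/3 = 38*(-4*(-11) + 3)/3 = 38*(44 + 3)/3 = (38/3)*47 = 1786/3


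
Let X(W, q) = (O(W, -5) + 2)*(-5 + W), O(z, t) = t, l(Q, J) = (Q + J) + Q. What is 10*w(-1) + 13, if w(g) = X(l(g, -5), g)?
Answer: 373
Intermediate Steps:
l(Q, J) = J + 2*Q (l(Q, J) = (J + Q) + Q = J + 2*Q)
X(W, q) = 15 - 3*W (X(W, q) = (-5 + 2)*(-5 + W) = -3*(-5 + W) = 15 - 3*W)
w(g) = 30 - 6*g (w(g) = 15 - 3*(-5 + 2*g) = 15 + (15 - 6*g) = 30 - 6*g)
10*w(-1) + 13 = 10*(30 - 6*(-1)) + 13 = 10*(30 + 6) + 13 = 10*36 + 13 = 360 + 13 = 373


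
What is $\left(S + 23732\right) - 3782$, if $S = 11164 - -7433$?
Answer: $38547$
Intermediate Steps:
$S = 18597$ ($S = 11164 + 7433 = 18597$)
$\left(S + 23732\right) - 3782 = \left(18597 + 23732\right) - 3782 = 42329 - 3782 = 38547$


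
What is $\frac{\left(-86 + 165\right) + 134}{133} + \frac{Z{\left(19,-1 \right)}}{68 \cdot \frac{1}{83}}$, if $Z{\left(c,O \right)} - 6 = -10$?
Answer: $- \frac{7418}{2261} \approx -3.2808$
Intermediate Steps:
$Z{\left(c,O \right)} = -4$ ($Z{\left(c,O \right)} = 6 - 10 = -4$)
$\frac{\left(-86 + 165\right) + 134}{133} + \frac{Z{\left(19,-1 \right)}}{68 \cdot \frac{1}{83}} = \frac{\left(-86 + 165\right) + 134}{133} - \frac{4}{68 \cdot \frac{1}{83}} = \left(79 + 134\right) \frac{1}{133} - \frac{4}{68 \cdot \frac{1}{83}} = 213 \cdot \frac{1}{133} - \frac{4}{\frac{68}{83}} = \frac{213}{133} - \frac{83}{17} = - \frac{7418}{2261}$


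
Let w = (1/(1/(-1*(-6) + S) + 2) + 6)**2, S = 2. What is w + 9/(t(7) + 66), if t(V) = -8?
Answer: 704401/16762 ≈ 42.024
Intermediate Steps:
w = 12100/289 (w = (1/(1/(-1*(-6) + 2) + 2) + 6)**2 = (1/(1/(6 + 2) + 2) + 6)**2 = (1/(1/8 + 2) + 6)**2 = (1/(17/8) + 6)**2 = (8/17 + 6)**2 = (110/17)**2 = 12100/289 ≈ 41.869)
w + 9/(t(7) + 66) = 12100/289 + 9/(-8 + 66) = 12100/289 + 9/58 = 704401/16762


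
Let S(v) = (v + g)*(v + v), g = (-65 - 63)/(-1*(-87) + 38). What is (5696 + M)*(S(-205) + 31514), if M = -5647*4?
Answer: -48979975632/25 ≈ -1.9592e+9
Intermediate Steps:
g = -128/125 (g = -128/(87 + 38) = -128/125 ≈ -1.0240)
M = -22588
S(v) = 2*v*(-128/125 + v) (S(v) = (v - 128/125)*(v + v) = (-128/125 + v)*(2*v) = 2*v*(-128/125 + v))
(5696 + M)*(S(-205) + 31514) = (5696 - 22588)*((2/125)*(-205)*(-128 + 125*(-205)) + 31514) = -16892*((2/125)*(-205)*(-128 - 25625) + 31514) = -16892*((2/125)*(-205)*(-25753) + 31514) = -16892*(2111746/25 + 31514) = -16892*2899596/25 = -48979975632/25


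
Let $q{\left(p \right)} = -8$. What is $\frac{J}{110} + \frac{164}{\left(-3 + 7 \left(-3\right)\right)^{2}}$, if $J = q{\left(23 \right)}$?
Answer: $\frac{1679}{7920} \approx 0.21199$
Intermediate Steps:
$J = -8$
$\frac{J}{110} + \frac{164}{\left(-3 + 7 \left(-3\right)\right)^{2}} = - \frac{8}{110} + \frac{164}{\left(-3 + 7 \left(-3\right)\right)^{2}} = \left(-8\right) \frac{1}{110} + \frac{164}{\left(-3 - 21\right)^{2}} = - \frac{4}{55} + \frac{164}{\left(-24\right)^{2}} = - \frac{4}{55} + \frac{164}{576} = - \frac{4}{55} + 164 \cdot \frac{1}{576} = - \frac{4}{55} + \frac{41}{144} = \frac{1679}{7920}$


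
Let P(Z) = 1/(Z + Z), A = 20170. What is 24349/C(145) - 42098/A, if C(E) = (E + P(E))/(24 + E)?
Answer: 12033994050151/424084335 ≈ 28376.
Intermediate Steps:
P(Z) = 1/(2*Z)
C(E) = (E + 1/(2*E))/(24 + E)
24349/C(145) - 42098/A = 24349/(((½ + 145²)/(145*(24 + 145)))) - 42098/20170 = 24349/(((1/145)*(½ + 21025)/169)) - 42098*1/20170 = 24349/(((1/145)*(1/169)*(42051/2))) - 21049/10085 = 24349/(42051/49010) - 21049/10085 = 24349*(49010/42051) - 21049/10085 = 1193344490/42051 - 21049/10085 = 12033994050151/424084335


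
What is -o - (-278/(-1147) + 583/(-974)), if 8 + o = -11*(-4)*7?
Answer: -334755471/1117178 ≈ -299.64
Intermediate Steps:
o = 300 (o = -8 - 11*(-4)*7 = -8 + 44*7 = -8 + 308 = 300)
-o - (-278/(-1147) + 583/(-974)) = -1*300 - (-278/(-1147) + 583/(-974)) = -300 - (-278*(-1/1147) + 583*(-1/974)) = -300 - (278/1147 - 583/974) = -300 - 1*(-397929/1117178) = -300 + 397929/1117178 = -334755471/1117178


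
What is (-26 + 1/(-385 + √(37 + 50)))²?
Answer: 3709423998204/5486216761 + 3851973*√87/10972433522 ≈ 676.14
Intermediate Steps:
(-26 + 1/(-385 + √(37 + 50)))² = (-26 + 1/(-385 + √87))²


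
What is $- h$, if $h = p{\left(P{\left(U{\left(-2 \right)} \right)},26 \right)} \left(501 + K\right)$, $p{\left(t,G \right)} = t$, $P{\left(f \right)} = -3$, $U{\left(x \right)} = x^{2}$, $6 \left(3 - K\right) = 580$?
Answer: $1222$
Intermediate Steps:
$K = - \frac{281}{3}$ ($K = 3 - \frac{290}{3} = - \frac{281}{3} \approx -93.667$)
$h = -1222$ ($h = - 3 \left(501 - \frac{281}{3}\right) = \left(-3\right) \frac{1222}{3} = -1222$)
$- h = \left(-1\right) \left(-1222\right) = 1222$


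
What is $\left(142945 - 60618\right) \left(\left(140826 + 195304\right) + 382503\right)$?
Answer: $59162898991$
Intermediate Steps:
$\left(142945 - 60618\right) \left(\left(140826 + 195304\right) + 382503\right) = 82327 \left(336130 + 382503\right) = 82327 \cdot 718633 = 59162898991$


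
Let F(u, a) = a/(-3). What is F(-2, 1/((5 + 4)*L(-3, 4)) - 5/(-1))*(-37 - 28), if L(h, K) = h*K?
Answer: 35035/324 ≈ 108.13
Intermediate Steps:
L(h, K) = K*h
F(u, a) = -a/3 (F(u, a) = a*(-1/3) = -a/3)
F(-2, 1/((5 + 4)*L(-3, 4)) - 5/(-1))*(-37 - 28) = (-(1/((5 + 4)*((4*(-3)))) - 5/(-1))/3)*(-37 - 28) = -(1/(9*(-12)) - 5*(-1))/3*(-65) = -((1/9)*(-1/12) + 5)/3*(-65) = -(-1/108 + 5)/3*(-65) = -1/3*539/108*(-65) = -539/324*(-65) = 35035/324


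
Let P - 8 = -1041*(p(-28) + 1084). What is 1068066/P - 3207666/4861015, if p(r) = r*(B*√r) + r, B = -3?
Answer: 3*(-93497048568*√7 + 1453005598133*I)/(19444060*(-137411*I + 21861*√7)) ≈ -1.4852 + 0.34741*I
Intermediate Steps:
p(r) = r - 3*r^(3/2) (p(r) = r*(-3*√r) + r = -3*r^(3/2) + r = r - 3*r^(3/2))
P = -1099288 - 174888*I*√7 (P = 8 - 1041*((-28 - (-168)*I*√7) + 1084) = 8 - 1041*((-28 + 168*I*√7) + 1084) = 8 - 1041*(1056 + 168*I*√7) = 8 + (-1099296 - 174888*I*√7) = -1099288 - 174888*I*√7 ≈ -1.0993e+6 - 4.6271e+5*I)
1068066/P - 3207666/4861015 = 1068066/(-1099288 - 174888*I*√7) - 3207666/4861015 = -3207666/4861015 + 1068066/(-1099288 - 174888*I*√7)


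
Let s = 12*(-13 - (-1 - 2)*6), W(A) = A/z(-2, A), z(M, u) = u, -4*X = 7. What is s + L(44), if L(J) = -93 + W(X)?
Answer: -32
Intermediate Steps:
X = -7/4 (X = -1/4*7 = -7/4 ≈ -1.7500)
W(A) = 1 (W(A) = A/A = 1)
s = 60 (s = 12*(-13 - (-3)*6) = 12*(-13 - 1*(-18)) = 12*(-13 + 18) = 12*5 = 60)
L(J) = -92 (L(J) = -93 + 1 = -92)
s + L(44) = 60 - 92 = -32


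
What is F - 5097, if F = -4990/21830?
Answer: -11127250/2183 ≈ -5097.2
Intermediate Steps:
F = -499/2183 (F = -4990*1/21830 = -499/2183 ≈ -0.22858)
F - 5097 = -499/2183 - 5097 = -11127250/2183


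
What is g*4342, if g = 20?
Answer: 86840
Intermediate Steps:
g*4342 = 20*4342 = 86840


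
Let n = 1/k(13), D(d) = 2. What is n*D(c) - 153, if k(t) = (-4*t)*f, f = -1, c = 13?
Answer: -3977/26 ≈ -152.96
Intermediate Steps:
k(t) = 4*t (k(t) = -4*t*(-1) = 4*t)
n = 1/52 (n = 1/(4*13) = 1/52 ≈ 0.019231)
n*D(c) - 153 = (1/52)*2 - 153 = 1/26 - 153 = -3977/26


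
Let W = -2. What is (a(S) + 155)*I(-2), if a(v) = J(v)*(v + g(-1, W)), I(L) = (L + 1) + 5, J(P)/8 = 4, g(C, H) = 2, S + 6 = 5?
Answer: 748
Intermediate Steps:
S = -1 (S = -6 + 5 = -1)
J(P) = 32 (J(P) = 8*4 = 32)
I(L) = 6 + L (I(L) = (1 + L) + 5 = 6 + L)
a(v) = 64 + 32*v (a(v) = 32*(v + 2) = 32*(2 + v) = 64 + 32*v)
(a(S) + 155)*I(-2) = ((64 + 32*(-1)) + 155)*(6 - 2) = ((64 - 32) + 155)*4 = (32 + 155)*4 = 187*4 = 748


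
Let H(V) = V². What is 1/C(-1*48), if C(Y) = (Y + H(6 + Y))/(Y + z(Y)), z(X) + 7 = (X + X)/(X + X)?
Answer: -9/286 ≈ -0.031469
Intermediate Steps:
z(X) = -6 (z(X) = -7 + (X + X)/(X + X) = -7 + (2*X)/((2*X)) = -7 + (2*X)*(1/(2*X)) = -7 + 1 = -6)
C(Y) = (Y + (6 + Y)²)/(-6 + Y) (C(Y) = (Y + (6 + Y)²)/(Y - 6) = (Y + (6 + Y)²)/(-6 + Y))
1/C(-1*48) = 1/((-1*48 + (6 - 1*48)²)/(-6 - 1*48)) = 1/((-48 + (6 - 48)²)/(-6 - 48)) = 1/((-48 + (-42)²)/(-54)) = 1/(-(-48 + 1764)/54) = 1/(-1/54*1716) = 1/(-286/9) = -9/286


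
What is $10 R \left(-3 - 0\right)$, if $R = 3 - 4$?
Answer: $30$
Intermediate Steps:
$R = -1$ ($R = 3 - 4 = -1$)
$10 R \left(-3 - 0\right) = 10 \left(-1\right) \left(-3 - 0\right) = - 10 \left(-3 + 0\right) = \left(-10\right) \left(-3\right) = 30$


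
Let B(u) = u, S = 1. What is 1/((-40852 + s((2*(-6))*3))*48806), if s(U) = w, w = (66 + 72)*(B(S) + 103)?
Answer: -1/1293359000 ≈ -7.7318e-10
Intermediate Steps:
w = 14352 (w = (66 + 72)*(1 + 103) = 138*104 = 14352)
s(U) = 14352
1/((-40852 + s((2*(-6))*3))*48806) = 1/((-40852 + 14352)*48806) = (1/48806)/(-26500) = -1/26500*1/48806 = -1/1293359000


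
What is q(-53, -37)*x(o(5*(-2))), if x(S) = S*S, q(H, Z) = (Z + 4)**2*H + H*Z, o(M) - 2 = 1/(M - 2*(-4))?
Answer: -125451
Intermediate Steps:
o(M) = 2 + 1/(8 + M) (o(M) = 2 + 1/(M - 2*(-4)) = 2 + 1/(M + 8) = 2 + 1/(8 + M))
q(H, Z) = H*Z + H*(4 + Z)**2 (q(H, Z) = (4 + Z)**2*H + H*Z = H*(4 + Z)**2 + H*Z = H*Z + H*(4 + Z)**2)
x(S) = S**2
q(-53, -37)*x(o(5*(-2))) = (-53*(-37 + (4 - 37)**2))*((17 + 2*(5*(-2)))/(8 + 5*(-2)))**2 = (-53*(-37 + (-33)**2))*((17 + 2*(-10))/(8 - 10))**2 = (-53*(-37 + 1089))*((17 - 20)/(-2))**2 = (-53*1052)*(-1/2*(-3))**2 = -55756*(3/2)**2 = -55756*9/4 = -125451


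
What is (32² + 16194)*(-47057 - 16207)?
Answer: -1089279552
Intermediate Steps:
(32² + 16194)*(-47057 - 16207) = (1024 + 16194)*(-63264) = 17218*(-63264) = -1089279552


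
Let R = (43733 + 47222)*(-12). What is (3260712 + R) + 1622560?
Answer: 3791812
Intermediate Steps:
R = -1091460 (R = 90955*(-12) = -1091460)
(3260712 + R) + 1622560 = (3260712 - 1091460) + 1622560 = 2169252 + 1622560 = 3791812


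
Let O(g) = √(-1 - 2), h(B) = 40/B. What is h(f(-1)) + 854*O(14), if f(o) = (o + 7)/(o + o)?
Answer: -40/3 + 854*I*√3 ≈ -13.333 + 1479.2*I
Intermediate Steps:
f(o) = (7 + o)/(2*o) (f(o) = (7 + o)/((2*o)) = (7 + o)*(1/(2*o)) = (7 + o)/(2*o))
O(g) = I*√3 (O(g) = √(-3) = I*√3)
h(f(-1)) + 854*O(14) = 40/(((½)*(7 - 1)/(-1))) + 854*(I*√3) = 40/(((½)*(-1)*6)) + 854*I*√3 = 40/(-3) + 854*I*√3 = 40*(-⅓) + 854*I*√3 = -40/3 + 854*I*√3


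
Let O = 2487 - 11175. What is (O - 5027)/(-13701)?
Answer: 13715/13701 ≈ 1.0010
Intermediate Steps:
O = -8688
(O - 5027)/(-13701) = (-8688 - 5027)/(-13701) = -13715*(-1/13701) = 13715/13701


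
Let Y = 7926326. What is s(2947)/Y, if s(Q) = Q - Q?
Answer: 0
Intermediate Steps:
s(Q) = 0
s(2947)/Y = 0/7926326 = 0*(1/7926326) = 0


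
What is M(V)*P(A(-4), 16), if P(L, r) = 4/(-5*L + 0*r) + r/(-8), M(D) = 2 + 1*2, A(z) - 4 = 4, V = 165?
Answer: -42/5 ≈ -8.4000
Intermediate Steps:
A(z) = 8 (A(z) = 4 + 4 = 8)
M(D) = 4 (M(D) = 2 + 2 = 4)
P(L, r) = -4/(5*L) - r/8 (P(L, r) = 4/(-5*L + 0) + r*(-⅛) = 4/((-5*L)) - r/8 = 4*(-1/(5*L)) - r/8 = -4/(5*L) - r/8)
M(V)*P(A(-4), 16) = 4*(-⅘/8 - ⅛*16) = 4*(-⅘*⅛ - 2) = 4*(-⅒ - 2) = 4*(-21/10) = -42/5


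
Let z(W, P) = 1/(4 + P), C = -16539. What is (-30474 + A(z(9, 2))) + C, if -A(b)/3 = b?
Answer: -94027/2 ≈ -47014.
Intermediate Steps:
A(b) = -3*b
(-30474 + A(z(9, 2))) + C = (-30474 - 3/(4 + 2)) - 16539 = (-30474 - 3/6) - 16539 = (-30474 - 3*⅙) - 16539 = (-30474 - ½) - 16539 = -60949/2 - 16539 = -94027/2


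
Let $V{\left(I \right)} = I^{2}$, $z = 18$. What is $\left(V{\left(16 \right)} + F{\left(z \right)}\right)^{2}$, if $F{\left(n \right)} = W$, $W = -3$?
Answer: $64009$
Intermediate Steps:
$F{\left(n \right)} = -3$
$\left(V{\left(16 \right)} + F{\left(z \right)}\right)^{2} = \left(16^{2} - 3\right)^{2} = \left(256 - 3\right)^{2} = 253^{2} = 64009$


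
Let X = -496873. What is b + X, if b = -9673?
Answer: -506546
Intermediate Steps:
b + X = -9673 - 496873 = -506546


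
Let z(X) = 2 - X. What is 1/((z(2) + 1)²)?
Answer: 1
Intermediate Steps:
1/((z(2) + 1)²) = 1/(((2 - 1*2) + 1)²) = 1/(((2 - 2) + 1)²) = 1/((0 + 1)²) = 1/(1²) = 1/1 = 1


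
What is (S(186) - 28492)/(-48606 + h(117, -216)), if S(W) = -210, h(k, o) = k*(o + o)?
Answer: 14351/49575 ≈ 0.28948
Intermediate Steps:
h(k, o) = 2*k*o (h(k, o) = k*(2*o) = 2*k*o)
(S(186) - 28492)/(-48606 + h(117, -216)) = (-210 - 28492)/(-48606 + 2*117*(-216)) = -28702/(-48606 - 50544) = -28702/(-99150) = -28702*(-1/99150) = 14351/49575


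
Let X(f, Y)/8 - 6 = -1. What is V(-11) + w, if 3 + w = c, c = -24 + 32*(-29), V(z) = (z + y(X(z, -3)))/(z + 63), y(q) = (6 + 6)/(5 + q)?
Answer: -745061/780 ≈ -955.21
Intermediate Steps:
X(f, Y) = 40 (X(f, Y) = 48 + 8*(-1) = 48 - 8 = 40)
y(q) = 12/(5 + q)
V(z) = (4/15 + z)/(63 + z) (V(z) = (z + 12/(5 + 40))/(z + 63) = (z + 12/45)/(63 + z) = (z + 12*(1/45))/(63 + z) = (z + 4/15)/(63 + z) = (4/15 + z)/(63 + z))
c = -952 (c = -24 - 928 = -952)
w = -955 (w = -3 - 952 = -955)
V(-11) + w = (4/15 - 11)/(63 - 11) - 955 = -161/15/52 - 955 = (1/52)*(-161/15) - 955 = -161/780 - 955 = -745061/780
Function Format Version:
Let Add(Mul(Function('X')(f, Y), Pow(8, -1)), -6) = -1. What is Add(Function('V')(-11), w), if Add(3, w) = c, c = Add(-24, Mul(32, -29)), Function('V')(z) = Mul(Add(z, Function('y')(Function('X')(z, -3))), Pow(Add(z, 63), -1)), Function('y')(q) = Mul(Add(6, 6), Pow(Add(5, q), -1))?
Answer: Rational(-745061, 780) ≈ -955.21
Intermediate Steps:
Function('X')(f, Y) = 40 (Function('X')(f, Y) = Add(48, Mul(8, -1)) = Add(48, -8) = 40)
Function('y')(q) = Mul(12, Pow(Add(5, q), -1))
Function('V')(z) = Mul(Pow(Add(63, z), -1), Add(Rational(4, 15), z)) (Function('V')(z) = Mul(Add(z, Mul(12, Pow(Add(5, 40), -1))), Pow(Add(z, 63), -1)) = Mul(Add(z, Mul(12, Pow(45, -1))), Pow(Add(63, z), -1)) = Mul(Add(z, Mul(12, Rational(1, 45))), Pow(Add(63, z), -1)) = Mul(Add(z, Rational(4, 15)), Pow(Add(63, z), -1)) = Mul(Add(Rational(4, 15), z), Pow(Add(63, z), -1)) = Mul(Pow(Add(63, z), -1), Add(Rational(4, 15), z)))
c = -952 (c = Add(-24, -928) = -952)
w = -955 (w = Add(-3, -952) = -955)
Add(Function('V')(-11), w) = Add(Mul(Pow(Add(63, -11), -1), Add(Rational(4, 15), -11)), -955) = Add(Mul(Pow(52, -1), Rational(-161, 15)), -955) = Add(Mul(Rational(1, 52), Rational(-161, 15)), -955) = Add(Rational(-161, 780), -955) = Rational(-745061, 780)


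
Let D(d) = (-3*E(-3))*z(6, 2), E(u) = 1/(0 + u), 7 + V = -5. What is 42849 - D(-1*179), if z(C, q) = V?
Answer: 42861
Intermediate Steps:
V = -12 (V = -7 - 5 = -12)
E(u) = 1/u
z(C, q) = -12
D(d) = -12 (D(d) = -3/(-3)*(-12) = -3*(-1/3)*(-12) = 1*(-12) = -12)
42849 - D(-1*179) = 42849 - 1*(-12) = 42849 + 12 = 42861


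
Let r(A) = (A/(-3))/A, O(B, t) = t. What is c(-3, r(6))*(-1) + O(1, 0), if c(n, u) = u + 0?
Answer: ⅓ ≈ 0.33333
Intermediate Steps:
r(A) = -⅓ (r(A) = (A*(-⅓))/A = (-A/3)/A = -⅓)
c(n, u) = u
c(-3, r(6))*(-1) + O(1, 0) = -⅓*(-1) + 0 = ⅓ + 0 = ⅓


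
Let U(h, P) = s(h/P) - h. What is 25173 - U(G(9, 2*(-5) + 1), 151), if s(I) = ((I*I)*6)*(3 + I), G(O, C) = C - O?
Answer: 86606586765/3442951 ≈ 25155.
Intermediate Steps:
s(I) = 6*I²*(3 + I) (s(I) = (I²*6)*(3 + I) = (6*I²)*(3 + I) = 6*I²*(3 + I))
U(h, P) = -h + 6*h²*(3 + h/P)/P² (U(h, P) = 6*(h/P)²*(3 + h/P) - h = 6*(h²/P²)*(3 + h/P) - h = 6*h²*(3 + h/P)/P² - h = -h + 6*h²*(3 + h/P)/P²)
25173 - U(G(9, 2*(-5) + 1), 151) = 25173 - ((2*(-5) + 1) - 1*9)*(-1*151³ + 6*((2*(-5) + 1) - 1*9)*(((2*(-5) + 1) - 1*9) + 3*151))/151³ = 25173 - ((-10 + 1) - 9)*(-1*3442951 + 6*((-10 + 1) - 9)*(((-10 + 1) - 9) + 453))/3442951 = 25173 - (-9 - 9)*(-3442951 + 6*(-9 - 9)*((-9 - 9) + 453))/3442951 = 25173 - (-18)*(-3442951 + 6*(-18)*(-18 + 453))/3442951 = 25173 - (-18)*(-3442951 + 6*(-18)*435)/3442951 = 25173 - (-18)*(-3442951 - 46980)/3442951 = 25173 - (-18)*(-3489931)/3442951 = 25173 - 1*62818758/3442951 = 25173 - 62818758/3442951 = 86606586765/3442951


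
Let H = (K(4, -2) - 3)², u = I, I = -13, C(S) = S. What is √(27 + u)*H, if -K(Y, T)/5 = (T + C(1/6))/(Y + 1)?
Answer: 49*√14/36 ≈ 5.0928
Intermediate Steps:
u = -13
K(Y, T) = -5*(⅙ + T)/(1 + Y) (K(Y, T) = -5*(T + 1/6)/(Y + 1) = -5*(T + ⅙)/(1 + Y) = -5*(⅙ + T)/(1 + Y))
H = 49/36 (H = (5*(-1 - 6*(-2))/(6*(1 + 4)) - 3)² = ((⅚)*(-1 + 12)/5 - 3)² = ((⅚)*(⅕)*11 - 3)² = (11/6 - 3)² = (-7/6)² = 49/36 ≈ 1.3611)
√(27 + u)*H = √(27 - 13)*(49/36) = √14*(49/36) = 49*√14/36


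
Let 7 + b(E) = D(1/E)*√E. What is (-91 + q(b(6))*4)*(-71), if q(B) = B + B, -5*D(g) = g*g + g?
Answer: 10437 + 994*√6/45 ≈ 10491.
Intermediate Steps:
D(g) = -g/5 - g²/5 (D(g) = -(g*g + g)/5 = -(g² + g)/5 = -(g + g²)/5 = -g/5 - g²/5)
b(E) = -7 - (1 + 1/E)/(5*√E) (b(E) = -7 + (-1/E*(1 + 1/E)/5)*√E = -7 + (-(1 + 1/E)/(5*E))*√E = -7 - (1 + 1/E)/(5*√E))
q(B) = 2*B
(-91 + q(b(6))*4)*(-71) = (-91 + (2*((-1 - 1*6 - 210*√6)/(5*6^(3/2))))*4)*(-71) = (-91 + (2*((√6/36)*(-1 - 6 - 210*√6)/5))*4)*(-71) = (-91 + (2*((√6/36)*(-7 - 210*√6)/5))*4)*(-71) = (-91 + (2*(√6*(-7 - 210*√6)/180))*4)*(-71) = (-91 + (√6*(-7 - 210*√6)/90)*4)*(-71) = (-91 + 2*√6*(-7 - 210*√6)/45)*(-71) = 6461 - 142*√6*(-7 - 210*√6)/45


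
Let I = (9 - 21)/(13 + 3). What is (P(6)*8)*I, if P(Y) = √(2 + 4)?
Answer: -6*√6 ≈ -14.697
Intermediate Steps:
P(Y) = √6
I = -¾ (I = -12/16 = -12*1/16 = -¾ ≈ -0.75000)
(P(6)*8)*I = (√6*8)*(-¾) = (8*√6)*(-¾) = -6*√6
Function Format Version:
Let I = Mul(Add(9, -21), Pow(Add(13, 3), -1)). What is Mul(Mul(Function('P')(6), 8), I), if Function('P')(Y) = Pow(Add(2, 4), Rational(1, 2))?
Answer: Mul(-6, Pow(6, Rational(1, 2))) ≈ -14.697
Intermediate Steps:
Function('P')(Y) = Pow(6, Rational(1, 2))
I = Rational(-3, 4) (I = Mul(-12, Pow(16, -1)) = Mul(-12, Rational(1, 16)) = Rational(-3, 4) ≈ -0.75000)
Mul(Mul(Function('P')(6), 8), I) = Mul(Mul(Pow(6, Rational(1, 2)), 8), Rational(-3, 4)) = Mul(Mul(8, Pow(6, Rational(1, 2))), Rational(-3, 4)) = Mul(-6, Pow(6, Rational(1, 2)))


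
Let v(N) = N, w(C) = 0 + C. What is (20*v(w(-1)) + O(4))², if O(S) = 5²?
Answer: 25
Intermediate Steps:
w(C) = C
O(S) = 25
(20*v(w(-1)) + O(4))² = (20*(-1) + 25)² = (-20 + 25)² = 5² = 25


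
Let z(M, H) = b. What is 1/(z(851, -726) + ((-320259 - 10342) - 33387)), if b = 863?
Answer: -1/363125 ≈ -2.7539e-6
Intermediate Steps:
z(M, H) = 863
1/(z(851, -726) + ((-320259 - 10342) - 33387)) = 1/(863 + ((-320259 - 10342) - 33387)) = 1/(863 + (-330601 - 33387)) = 1/(863 - 363988) = 1/(-363125) = -1/363125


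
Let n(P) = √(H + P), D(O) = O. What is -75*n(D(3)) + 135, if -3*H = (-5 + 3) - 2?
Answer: 135 - 25*√39 ≈ -21.125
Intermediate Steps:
H = 4/3 (H = -((-5 + 3) - 2)/3 = -(-2 - 2)/3 = -⅓*(-4) = 4/3 ≈ 1.3333)
n(P) = √(4/3 + P)
-75*n(D(3)) + 135 = -25*√(12 + 9*3) + 135 = -25*√(12 + 27) + 135 = -25*√39 + 135 = 135 - 25*√39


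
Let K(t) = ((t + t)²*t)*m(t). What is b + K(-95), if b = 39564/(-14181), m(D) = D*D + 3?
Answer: -146355133415188/4727 ≈ -3.0962e+10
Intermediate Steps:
m(D) = 3 + D² (m(D) = D² + 3 = 3 + D²)
K(t) = 4*t³*(3 + t²) (K(t) = ((t + t)²*t)*(3 + t²) = ((2*t)²*t)*(3 + t²) = ((4*t²)*t)*(3 + t²) = (4*t³)*(3 + t²) = 4*t³*(3 + t²))
b = -13188/4727 (b = 39564*(-1/14181) = -13188/4727 ≈ -2.7899)
b + K(-95) = -13188/4727 + 4*(-95)³*(3 + (-95)²) = -13188/4727 + 4*(-857375)*(3 + 9025) = -13188/4727 + 4*(-857375)*9028 = -13188/4727 - 30961526000 = -146355133415188/4727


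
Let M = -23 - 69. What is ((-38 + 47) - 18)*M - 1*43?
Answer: 785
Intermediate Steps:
M = -92
((-38 + 47) - 18)*M - 1*43 = ((-38 + 47) - 18)*(-92) - 1*43 = (9 - 18)*(-92) - 43 = -9*(-92) - 43 = 828 - 43 = 785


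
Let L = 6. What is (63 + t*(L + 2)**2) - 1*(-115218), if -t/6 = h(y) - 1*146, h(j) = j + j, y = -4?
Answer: 174417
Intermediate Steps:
h(j) = 2*j
t = 924 (t = -6*(2*(-4) - 1*146) = -6*(-8 - 146) = -6*(-154) = 924)
(63 + t*(L + 2)**2) - 1*(-115218) = (63 + 924*(6 + 2)**2) - 1*(-115218) = (63 + 924*8**2) + 115218 = (63 + 924*64) + 115218 = (63 + 59136) + 115218 = 59199 + 115218 = 174417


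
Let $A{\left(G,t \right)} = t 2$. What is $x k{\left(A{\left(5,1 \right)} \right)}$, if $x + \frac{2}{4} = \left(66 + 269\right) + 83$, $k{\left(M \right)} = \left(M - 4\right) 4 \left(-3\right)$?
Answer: $10020$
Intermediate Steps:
$A{\left(G,t \right)} = 2 t$
$k{\left(M \right)} = 48 - 12 M$ ($k{\left(M \right)} = \left(-4 + M\right) 4 \left(-3\right) = \left(-16 + 4 M\right) \left(-3\right) = 48 - 12 M$)
$x = \frac{835}{2}$ ($x = - \frac{1}{2} + \left(\left(66 + 269\right) + 83\right) = - \frac{1}{2} + \left(335 + 83\right) = - \frac{1}{2} + 418 = \frac{835}{2} \approx 417.5$)
$x k{\left(A{\left(5,1 \right)} \right)} = \frac{835 \left(48 - 12 \cdot 2 \cdot 1\right)}{2} = \frac{835 \left(48 - 24\right)}{2} = \frac{835}{2} \cdot 24 = 10020$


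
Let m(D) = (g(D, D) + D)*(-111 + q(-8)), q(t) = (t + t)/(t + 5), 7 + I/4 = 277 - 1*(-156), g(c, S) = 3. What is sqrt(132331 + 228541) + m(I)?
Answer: -180373 + 2*sqrt(90218) ≈ -1.7977e+5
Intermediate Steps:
I = 1704 (I = -28 + 4*(277 - 1*(-156)) = -28 + 4*(277 + 156) = -28 + 4*433 = -28 + 1732 = 1704)
q(t) = 2*t/(5 + t) (q(t) = (2*t)/(5 + t) = 2*t/(5 + t))
m(D) = -317 - 317*D/3 (m(D) = (3 + D)*(-111 + 2*(-8)/(5 - 8)) = (3 + D)*(-111 + 2*(-8)/(-3)) = (3 + D)*(-111 + 2*(-8)*(-1/3)) = (3 + D)*(-111 + 16/3) = (3 + D)*(-317/3) = -317 - 317*D/3)
sqrt(132331 + 228541) + m(I) = sqrt(132331 + 228541) + (-317 - 317/3*1704) = sqrt(360872) + (-317 - 180056) = 2*sqrt(90218) - 180373 = -180373 + 2*sqrt(90218)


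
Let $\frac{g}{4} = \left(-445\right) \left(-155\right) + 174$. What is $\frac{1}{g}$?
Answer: $\frac{1}{276596} \approx 3.6154 \cdot 10^{-6}$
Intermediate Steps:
$g = 276596$ ($g = 4 \left(\left(-445\right) \left(-155\right) + 174\right) = 4 \left(68975 + 174\right) = 4 \cdot 69149 = 276596$)
$\frac{1}{g} = \frac{1}{276596}$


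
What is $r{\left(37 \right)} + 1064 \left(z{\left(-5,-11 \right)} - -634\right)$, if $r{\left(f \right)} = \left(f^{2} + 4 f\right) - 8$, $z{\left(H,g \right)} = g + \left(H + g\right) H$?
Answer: $749501$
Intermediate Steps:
$z{\left(H,g \right)} = g + H \left(H + g\right)$
$r{\left(f \right)} = -8 + f^{2} + 4 f$
$r{\left(37 \right)} + 1064 \left(z{\left(-5,-11 \right)} - -634\right) = \left(-8 + 37^{2} + 4 \cdot 37\right) + 1064 \left(\left(-11 + \left(-5\right)^{2} - -55\right) - -634\right) = \left(-8 + 1369 + 148\right) + 1064 \left(\left(-11 + 25 + 55\right) + 634\right) = 1509 + 1064 \left(69 + 634\right) = 1509 + 1064 \cdot 703 = 1509 + 747992 = 749501$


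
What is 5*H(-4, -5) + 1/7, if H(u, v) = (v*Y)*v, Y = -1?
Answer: -874/7 ≈ -124.86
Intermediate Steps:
H(u, v) = -v² (H(u, v) = (v*(-1))*v = (-v)*v = -v²)
5*H(-4, -5) + 1/7 = 5*(-1*(-5)²) + 1/7 = 5*(-1*25) + ⅐ = 5*(-25) + ⅐ = -125 + ⅐ = -874/7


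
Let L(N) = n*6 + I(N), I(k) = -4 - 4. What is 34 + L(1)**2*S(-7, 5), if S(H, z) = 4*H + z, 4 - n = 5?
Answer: -4474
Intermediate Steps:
n = -1 (n = 4 - 1*5 = 4 - 5 = -1)
I(k) = -8
L(N) = -14 (L(N) = -1*6 - 8 = -6 - 8 = -14)
S(H, z) = z + 4*H
34 + L(1)**2*S(-7, 5) = 34 + (-14)**2*(5 + 4*(-7)) = 34 + 196*(5 - 28) = 34 + 196*(-23) = 34 - 4508 = -4474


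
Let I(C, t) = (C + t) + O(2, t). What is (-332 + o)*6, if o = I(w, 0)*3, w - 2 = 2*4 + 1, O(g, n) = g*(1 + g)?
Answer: -1686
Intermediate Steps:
w = 11 (w = 2 + (2*4 + 1) = 2 + (8 + 1) = 2 + 9 = 11)
I(C, t) = 6 + C + t (I(C, t) = (C + t) + 2*(1 + 2) = (C + t) + 2*3 = (C + t) + 6 = 6 + C + t)
o = 51 (o = (6 + 11 + 0)*3 = 17*3 = 51)
(-332 + o)*6 = (-332 + 51)*6 = -281*6 = -1686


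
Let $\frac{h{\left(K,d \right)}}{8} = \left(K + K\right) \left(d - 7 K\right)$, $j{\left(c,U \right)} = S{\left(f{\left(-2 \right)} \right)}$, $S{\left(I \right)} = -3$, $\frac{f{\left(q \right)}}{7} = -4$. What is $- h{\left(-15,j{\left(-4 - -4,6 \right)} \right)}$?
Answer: $24480$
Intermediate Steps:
$f{\left(q \right)} = -28$ ($f{\left(q \right)} = 7 \left(-4\right) = -28$)
$j{\left(c,U \right)} = -3$
$h{\left(K,d \right)} = 16 K \left(d - 7 K\right)$ ($h{\left(K,d \right)} = 8 \left(K + K\right) \left(d - 7 K\right) = 8 \cdot 2 K \left(d - 7 K\right) = 16 K \left(d - 7 K\right)$)
$- h{\left(-15,j{\left(-4 - -4,6 \right)} \right)} = - 16 \left(-15\right) \left(-3 - -105\right) = - 16 \left(-15\right) \left(-3 + 105\right) = - 16 \left(-15\right) 102 = \left(-1\right) \left(-24480\right) = 24480$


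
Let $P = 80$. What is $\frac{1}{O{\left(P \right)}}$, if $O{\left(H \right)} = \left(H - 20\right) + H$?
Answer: $\frac{1}{140} \approx 0.0071429$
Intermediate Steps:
$O{\left(H \right)} = -20 + 2 H$ ($O{\left(H \right)} = \left(-20 + H\right) + H = -20 + 2 H$)
$\frac{1}{O{\left(P \right)}} = \frac{1}{-20 + 2 \cdot 80} = \frac{1}{-20 + 160} = \frac{1}{140}$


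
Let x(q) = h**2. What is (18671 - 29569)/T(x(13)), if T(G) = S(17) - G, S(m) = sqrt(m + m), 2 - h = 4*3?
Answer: 544900/4983 + 5449*sqrt(34)/4983 ≈ 115.73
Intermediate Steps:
h = -10 (h = 2 - 4*3 = 2 - 1*12 = 2 - 12 = -10)
S(m) = sqrt(2)*sqrt(m) (S(m) = sqrt(2*m) = sqrt(2)*sqrt(m))
x(q) = 100 (x(q) = (-10)**2 = 100)
T(G) = sqrt(34) - G (T(G) = sqrt(2)*sqrt(17) - G = sqrt(34) - G)
(18671 - 29569)/T(x(13)) = (18671 - 29569)/(sqrt(34) - 1*100) = -10898/(sqrt(34) - 100) = -10898/(-100 + sqrt(34))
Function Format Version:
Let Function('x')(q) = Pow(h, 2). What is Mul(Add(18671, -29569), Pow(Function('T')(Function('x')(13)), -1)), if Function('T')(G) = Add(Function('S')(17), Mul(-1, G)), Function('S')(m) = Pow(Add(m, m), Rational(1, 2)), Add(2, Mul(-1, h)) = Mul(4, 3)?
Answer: Add(Rational(544900, 4983), Mul(Rational(5449, 4983), Pow(34, Rational(1, 2)))) ≈ 115.73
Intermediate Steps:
h = -10 (h = Add(2, Mul(-1, Mul(4, 3))) = Add(2, Mul(-1, 12)) = Add(2, -12) = -10)
Function('S')(m) = Mul(Pow(2, Rational(1, 2)), Pow(m, Rational(1, 2))) (Function('S')(m) = Pow(Mul(2, m), Rational(1, 2)) = Mul(Pow(2, Rational(1, 2)), Pow(m, Rational(1, 2))))
Function('x')(q) = 100 (Function('x')(q) = Pow(-10, 2) = 100)
Function('T')(G) = Add(Pow(34, Rational(1, 2)), Mul(-1, G)) (Function('T')(G) = Add(Mul(Pow(2, Rational(1, 2)), Pow(17, Rational(1, 2))), Mul(-1, G)) = Add(Pow(34, Rational(1, 2)), Mul(-1, G)))
Mul(Add(18671, -29569), Pow(Function('T')(Function('x')(13)), -1)) = Mul(Add(18671, -29569), Pow(Add(Pow(34, Rational(1, 2)), Mul(-1, 100)), -1)) = Mul(-10898, Pow(Add(Pow(34, Rational(1, 2)), -100), -1)) = Mul(-10898, Pow(Add(-100, Pow(34, Rational(1, 2))), -1))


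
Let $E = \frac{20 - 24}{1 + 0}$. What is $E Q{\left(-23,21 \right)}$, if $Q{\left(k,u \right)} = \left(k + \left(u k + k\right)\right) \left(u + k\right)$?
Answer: $-4232$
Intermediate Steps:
$Q{\left(k,u \right)} = \left(k + u\right) \left(2 k + k u\right)$ ($Q{\left(k,u \right)} = \left(k + \left(k u + k\right)\right) \left(k + u\right) = \left(k + \left(k + k u\right)\right) \left(k + u\right) = \left(2 k + k u\right) \left(k + u\right) = \left(k + u\right) \left(2 k + k u\right)$)
$E = -4$ ($E = - \frac{4}{1} = \left(-4\right) 1 = -4$)
$E Q{\left(-23,21 \right)} = - 4 \left(- 23 \left(21^{2} + 2 \left(-23\right) + 2 \cdot 21 - 483\right)\right) = - 4 \left(- 23 \left(441 - 46 + 42 - 483\right)\right) = - 4 \left(\left(-23\right) \left(-46\right)\right) = \left(-4\right) 1058 = -4232$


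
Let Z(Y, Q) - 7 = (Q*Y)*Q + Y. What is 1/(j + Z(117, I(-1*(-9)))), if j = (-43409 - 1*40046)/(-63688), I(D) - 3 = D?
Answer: 63688/1080996191 ≈ 5.8916e-5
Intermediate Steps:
I(D) = 3 + D
Z(Y, Q) = 7 + Y + Y*Q**2 (Z(Y, Q) = 7 + ((Q*Y)*Q + Y) = 7 + (Y*Q**2 + Y) = 7 + (Y + Y*Q**2) = 7 + Y + Y*Q**2)
j = 83455/63688 (j = (-43409 - 40046)*(-1/63688) = -83455*(-1/63688) = 83455/63688 ≈ 1.3104)
1/(j + Z(117, I(-1*(-9)))) = 1/(83455/63688 + (7 + 117 + 117*(3 - 1*(-9))**2)) = 1/(83455/63688 + (7 + 117 + 117*(3 + 9)**2)) = 1/(83455/63688 + (7 + 117 + 117*12**2)) = 1/(83455/63688 + (7 + 117 + 117*144)) = 1/(83455/63688 + (7 + 117 + 16848)) = 1/(83455/63688 + 16972) = 1/(1080996191/63688) = 63688/1080996191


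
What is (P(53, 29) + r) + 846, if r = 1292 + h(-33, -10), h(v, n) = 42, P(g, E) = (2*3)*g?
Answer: 2498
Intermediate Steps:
P(g, E) = 6*g
r = 1334 (r = 1292 + 42 = 1334)
(P(53, 29) + r) + 846 = (6*53 + 1334) + 846 = (318 + 1334) + 846 = 1652 + 846 = 2498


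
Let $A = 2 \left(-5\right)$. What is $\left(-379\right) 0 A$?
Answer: $0$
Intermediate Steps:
$A = -10$
$\left(-379\right) 0 A = \left(-379\right) 0 \left(-10\right) = 0 \left(-10\right) = 0$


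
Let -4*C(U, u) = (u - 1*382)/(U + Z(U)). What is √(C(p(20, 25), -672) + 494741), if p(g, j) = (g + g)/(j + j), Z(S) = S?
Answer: √7918491/4 ≈ 703.50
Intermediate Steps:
p(g, j) = g/j (p(g, j) = (2*g)/((2*j)) = (2*g)*(1/(2*j)) = g/j)
C(U, u) = -(-382 + u)/(8*U) (C(U, u) = -(u - 1*382)/(4*(U + U)) = -(u - 382)/(4*(2*U)) = -(-382 + u)*1/(2*U)/4 = -(-382 + u)/(8*U))
√(C(p(20, 25), -672) + 494741) = √((382 - 1*(-672))/(8*((20/25))) + 494741) = √((382 + 672)/(8*((20*(1/25)))) + 494741) = √((⅛)*1054/(⅘) + 494741) = √((⅛)*(5/4)*1054 + 494741) = √(2635/16 + 494741) = √(7918491/16) = √7918491/4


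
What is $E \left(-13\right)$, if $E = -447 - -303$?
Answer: $1872$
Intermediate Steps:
$E = -144$ ($E = -447 + 303 = -144$)
$E \left(-13\right) = \left(-144\right) \left(-13\right) = 1872$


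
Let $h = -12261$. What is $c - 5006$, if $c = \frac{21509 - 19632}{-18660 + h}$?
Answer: $- \frac{154792403}{30921} \approx -5006.1$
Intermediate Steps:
$c = - \frac{1877}{30921}$ ($c = \frac{21509 - 19632}{-18660 - 12261} = \frac{1877}{-30921} = 1877 \left(- \frac{1}{30921}\right) = - \frac{1877}{30921} \approx -0.060703$)
$c - 5006 = - \frac{1877}{30921} - 5006 = - \frac{154792403}{30921}$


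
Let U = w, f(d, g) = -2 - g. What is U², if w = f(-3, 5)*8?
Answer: 3136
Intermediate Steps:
w = -56 (w = (-2 - 1*5)*8 = (-2 - 5)*8 = -7*8 = -56)
U = -56
U² = (-56)² = 3136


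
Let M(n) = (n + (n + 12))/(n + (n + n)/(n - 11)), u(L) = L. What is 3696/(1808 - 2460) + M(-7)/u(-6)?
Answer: -52233/9128 ≈ -5.7223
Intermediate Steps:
M(n) = (12 + 2*n)/(n + 2*n/(-11 + n)) (M(n) = (n + (12 + n))/(n + (2*n)/(-11 + n)) = (12 + 2*n)/(n + 2*n/(-11 + n)))
3696/(1808 - 2460) + M(-7)/u(-6) = 3696/(1808 - 2460) + (2*(-66 + (-7)² - 5*(-7))/(-7*(-9 - 7)))/(-6) = 3696/(-652) + (2*(-⅐)*(-66 + 49 + 35)/(-16))*(-⅙) = 3696*(-1/652) + (2*(-⅐)*(-1/16)*18)*(-⅙) = -924/163 + (9/28)*(-⅙) = -924/163 - 3/56 = -52233/9128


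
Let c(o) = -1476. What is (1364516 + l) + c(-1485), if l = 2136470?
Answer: 3499510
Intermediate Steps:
(1364516 + l) + c(-1485) = (1364516 + 2136470) - 1476 = 3500986 - 1476 = 3499510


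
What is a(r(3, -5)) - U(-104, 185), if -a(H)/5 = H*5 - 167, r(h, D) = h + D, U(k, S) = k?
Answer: 989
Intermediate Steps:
r(h, D) = D + h
a(H) = 835 - 25*H (a(H) = -5*(H*5 - 167) = -5*(5*H - 167) = -5*(-167 + 5*H) = 835 - 25*H)
a(r(3, -5)) - U(-104, 185) = (835 - 25*(-5 + 3)) - 1*(-104) = (835 - 25*(-2)) + 104 = (835 + 50) + 104 = 885 + 104 = 989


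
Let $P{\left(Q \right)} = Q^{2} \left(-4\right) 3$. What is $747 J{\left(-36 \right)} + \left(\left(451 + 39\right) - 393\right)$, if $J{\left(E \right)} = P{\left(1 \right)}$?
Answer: $-8867$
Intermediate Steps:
$P{\left(Q \right)} = - 12 Q^{2}$ ($P{\left(Q \right)} = - 4 Q^{2} \cdot 3 = - 12 Q^{2}$)
$J{\left(E \right)} = -12$ ($J{\left(E \right)} = - 12 \cdot 1^{2} = \left(-12\right) 1 = -12$)
$747 J{\left(-36 \right)} + \left(\left(451 + 39\right) - 393\right) = 747 \left(-12\right) + \left(\left(451 + 39\right) - 393\right) = -8964 + \left(490 - 393\right) = -8964 + 97 = -8867$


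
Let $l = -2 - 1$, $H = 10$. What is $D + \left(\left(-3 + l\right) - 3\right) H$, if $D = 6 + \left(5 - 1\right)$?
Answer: $-80$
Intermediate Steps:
$l = -3$
$D = 10$ ($D = 6 + 4 = 10$)
$D + \left(\left(-3 + l\right) - 3\right) H = 10 + \left(\left(-3 - 3\right) - 3\right) 10 = 10 + \left(-6 - 3\right) 10 = 10 - 90 = -80$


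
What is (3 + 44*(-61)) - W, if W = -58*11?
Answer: -2043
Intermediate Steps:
W = -638
(3 + 44*(-61)) - W = (3 + 44*(-61)) - 1*(-638) = (3 - 2684) + 638 = -2681 + 638 = -2043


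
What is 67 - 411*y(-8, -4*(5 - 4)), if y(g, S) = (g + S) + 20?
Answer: -3221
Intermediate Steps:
y(g, S) = 20 + S + g (y(g, S) = (S + g) + 20 = 20 + S + g)
67 - 411*y(-8, -4*(5 - 4)) = 67 - 411*(20 - 4*(5 - 4) - 8) = 67 - 411*(20 - 4*1 - 8) = 67 - 411*(20 - 4 - 8) = 67 - 411*8 = 67 - 3288 = -3221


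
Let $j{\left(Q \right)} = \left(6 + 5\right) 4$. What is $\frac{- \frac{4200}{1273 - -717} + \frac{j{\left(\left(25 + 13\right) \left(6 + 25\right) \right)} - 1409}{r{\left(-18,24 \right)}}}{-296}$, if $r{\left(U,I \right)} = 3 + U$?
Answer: $- \frac{17689}{58904} \approx -0.3003$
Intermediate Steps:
$j{\left(Q \right)} = 44$ ($j{\left(Q \right)} = 11 \cdot 4 = 44$)
$\frac{- \frac{4200}{1273 - -717} + \frac{j{\left(\left(25 + 13\right) \left(6 + 25\right) \right)} - 1409}{r{\left(-18,24 \right)}}}{-296} = \frac{- \frac{4200}{1273 - -717} + \frac{44 - 1409}{3 - 18}}{-296} = \left(- \frac{4200}{1273 + 717} - \frac{1365}{-15}\right) \left(- \frac{1}{296}\right) = \left(- \frac{4200}{1990} - -91\right) \left(- \frac{1}{296}\right) = \left(\left(-4200\right) \frac{1}{1990} + 91\right) \left(- \frac{1}{296}\right) = \left(- \frac{420}{199} + 91\right) \left(- \frac{1}{296}\right) = \frac{17689}{199} \left(- \frac{1}{296}\right) = - \frac{17689}{58904}$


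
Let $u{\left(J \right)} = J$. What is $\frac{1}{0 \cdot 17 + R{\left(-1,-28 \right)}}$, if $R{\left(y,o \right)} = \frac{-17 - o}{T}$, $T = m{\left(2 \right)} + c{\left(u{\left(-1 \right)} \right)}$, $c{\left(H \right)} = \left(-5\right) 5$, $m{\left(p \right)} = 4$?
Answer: $- \frac{21}{11} \approx -1.9091$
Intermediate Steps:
$c{\left(H \right)} = -25$
$T = -21$ ($T = 4 - 25 = -21$)
$R{\left(y,o \right)} = \frac{17}{21} + \frac{o}{21}$ ($R{\left(y,o \right)} = \frac{-17 - o}{-21} = \left(-17 - o\right) \left(- \frac{1}{21}\right) = \frac{17}{21} + \frac{o}{21}$)
$\frac{1}{0 \cdot 17 + R{\left(-1,-28 \right)}} = \frac{1}{0 \cdot 17 + \left(\frac{17}{21} + \frac{1}{21} \left(-28\right)\right)} = \frac{1}{0 + \left(\frac{17}{21} - \frac{4}{3}\right)} = \frac{1}{0 - \frac{11}{21}} = \frac{1}{- \frac{11}{21}} = - \frac{21}{11}$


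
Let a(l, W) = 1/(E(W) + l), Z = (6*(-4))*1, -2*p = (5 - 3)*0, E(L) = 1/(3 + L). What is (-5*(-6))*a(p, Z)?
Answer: -630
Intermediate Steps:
p = 0 (p = -(5 - 3)*0/2 = -0 = -½*0 = 0)
Z = -24 (Z = -24*1 = -24)
a(l, W) = 1/(l + 1/(3 + W)) (a(l, W) = 1/(1/(3 + W) + l) = 1/(l + 1/(3 + W)))
(-5*(-6))*a(p, Z) = (-5*(-6))*((3 - 24)/(1 + 0*(3 - 24))) = 30*(-21/(1 + 0*(-21))) = 30*(-21/(1 + 0)) = 30*(-21/1) = 30*(1*(-21)) = 30*(-21) = -630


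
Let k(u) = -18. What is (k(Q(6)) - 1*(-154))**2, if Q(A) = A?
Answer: 18496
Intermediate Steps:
(k(Q(6)) - 1*(-154))**2 = (-18 - 1*(-154))**2 = (-18 + 154)**2 = 136**2 = 18496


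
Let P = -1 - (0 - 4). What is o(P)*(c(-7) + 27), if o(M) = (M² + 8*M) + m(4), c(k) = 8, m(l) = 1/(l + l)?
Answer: 9275/8 ≈ 1159.4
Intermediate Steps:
P = 3 (P = -1 - 1*(-4) = -1 + 4 = 3)
m(l) = 1/(2*l)
o(M) = ⅛ + M² + 8*M (o(M) = (M² + 8*M) + (½)/4 = (M² + 8*M) + (½)*(¼) = (M² + 8*M) + ⅛ = ⅛ + M² + 8*M)
o(P)*(c(-7) + 27) = (⅛ + 3² + 8*3)*(8 + 27) = (⅛ + 9 + 24)*35 = (265/8)*35 = 9275/8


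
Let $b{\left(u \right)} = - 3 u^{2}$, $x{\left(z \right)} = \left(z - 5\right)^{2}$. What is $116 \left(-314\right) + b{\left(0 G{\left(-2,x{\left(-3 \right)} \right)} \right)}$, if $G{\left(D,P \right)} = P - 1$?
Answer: $-36424$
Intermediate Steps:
$x{\left(z \right)} = \left(-5 + z\right)^{2}$
$G{\left(D,P \right)} = -1 + P$
$116 \left(-314\right) + b{\left(0 G{\left(-2,x{\left(-3 \right)} \right)} \right)} = 116 \left(-314\right) - 3 \left(0 \left(-1 + \left(-5 - 3\right)^{2}\right)\right)^{2} = -36424 - 3 \left(0 \left(-1 + \left(-8\right)^{2}\right)\right)^{2} = -36424 - 3 \left(0 \left(-1 + 64\right)\right)^{2} = -36424 - 3 \left(0 \cdot 63\right)^{2} = -36424 - 3 \cdot 0^{2} = -36424 - 0 = -36424 + 0 = -36424$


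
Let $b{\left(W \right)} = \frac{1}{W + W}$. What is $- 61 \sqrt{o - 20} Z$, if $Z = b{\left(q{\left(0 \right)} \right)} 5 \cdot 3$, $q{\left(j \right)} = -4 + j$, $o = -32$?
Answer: $\frac{915 i \sqrt{13}}{4} \approx 824.77 i$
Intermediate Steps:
$b{\left(W \right)} = \frac{1}{2 W}$
$Z = - \frac{15}{8}$ ($Z = \frac{1}{2 \left(-4 + 0\right)} 5 \cdot 3 = \frac{1}{2 \left(-4\right)} 5 \cdot 3 = \frac{1}{2} \left(- \frac{1}{4}\right) 5 \cdot 3 = \left(- \frac{1}{8}\right) 5 \cdot 3 = \left(- \frac{5}{8}\right) 3 = - \frac{15}{8} \approx -1.875$)
$- 61 \sqrt{o - 20} Z = - 61 \sqrt{-32 - 20} \left(- \frac{15}{8}\right) = - 61 \sqrt{-52} \left(- \frac{15}{8}\right) = - 61 \cdot 2 i \sqrt{13} \left(- \frac{15}{8}\right) = - 122 i \sqrt{13} \left(- \frac{15}{8}\right) = \frac{915 i \sqrt{13}}{4}$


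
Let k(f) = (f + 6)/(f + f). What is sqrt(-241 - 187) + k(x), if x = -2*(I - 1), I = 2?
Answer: -1 + 2*I*sqrt(107) ≈ -1.0 + 20.688*I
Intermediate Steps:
x = -2 (x = -2*(2 - 1) = -2*1 = -2)
k(f) = (6 + f)/(2*f) (k(f) = (6 + f)/((2*f)) = (6 + f)*(1/(2*f)) = (6 + f)/(2*f))
sqrt(-241 - 187) + k(x) = sqrt(-241 - 187) + (1/2)*(6 - 2)/(-2) = sqrt(-428) + (1/2)*(-1/2)*4 = 2*I*sqrt(107) - 1 = -1 + 2*I*sqrt(107)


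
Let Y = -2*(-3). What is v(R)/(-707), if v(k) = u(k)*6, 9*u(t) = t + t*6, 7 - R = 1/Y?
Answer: -41/909 ≈ -0.045105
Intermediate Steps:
Y = 6
R = 41/6 (R = 7 - 1/6 = 7 - 1*⅙ = 7 - ⅙ = 41/6 ≈ 6.8333)
u(t) = 7*t/9 (u(t) = (t + t*6)/9 = (t + 6*t)/9 = (7*t)/9 = 7*t/9)
v(k) = 14*k/3 (v(k) = (7*k/9)*6 = 14*k/3)
v(R)/(-707) = ((14/3)*(41/6))/(-707) = (287/9)*(-1/707) = -41/909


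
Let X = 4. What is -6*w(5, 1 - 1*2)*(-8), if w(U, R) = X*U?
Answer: 960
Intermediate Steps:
w(U, R) = 4*U
-6*w(5, 1 - 1*2)*(-8) = -24*5*(-8) = -6*20*(-8) = -120*(-8) = 960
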